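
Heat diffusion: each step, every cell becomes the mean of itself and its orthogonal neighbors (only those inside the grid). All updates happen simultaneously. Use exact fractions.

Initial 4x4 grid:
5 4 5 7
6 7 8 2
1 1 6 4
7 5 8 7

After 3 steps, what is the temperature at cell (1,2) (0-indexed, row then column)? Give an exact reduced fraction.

Step 1: cell (1,2) = 28/5
Step 2: cell (1,2) = 549/100
Step 3: cell (1,2) = 251/48
Full grid after step 3:
  401/80 12421/2400 38767/7200 11341/2160
  5653/1200 10083/2000 251/48 9583/1800
  16243/3600 28991/6000 32117/6000 389/72
  1969/432 36101/7200 7921/1440 12359/2160

Answer: 251/48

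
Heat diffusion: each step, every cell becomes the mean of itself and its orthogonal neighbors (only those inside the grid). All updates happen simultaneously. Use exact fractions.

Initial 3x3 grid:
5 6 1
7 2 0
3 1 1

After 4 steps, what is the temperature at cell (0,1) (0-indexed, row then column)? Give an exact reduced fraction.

Step 1: cell (0,1) = 7/2
Step 2: cell (0,1) = 451/120
Step 3: cell (0,1) = 24047/7200
Step 4: cell (0,1) = 1418959/432000
Full grid after step 4:
  162043/43200 1418959/432000 171527/64800
  3060043/864000 517333/180000 84007/36000
  50413/16200 2238293/864000 263429/129600

Answer: 1418959/432000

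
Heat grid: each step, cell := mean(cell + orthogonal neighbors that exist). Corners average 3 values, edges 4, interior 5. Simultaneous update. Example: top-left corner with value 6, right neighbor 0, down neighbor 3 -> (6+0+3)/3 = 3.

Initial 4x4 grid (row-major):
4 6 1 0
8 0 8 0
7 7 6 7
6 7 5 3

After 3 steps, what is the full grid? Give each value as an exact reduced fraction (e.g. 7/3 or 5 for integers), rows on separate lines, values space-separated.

After step 1:
  6 11/4 15/4 1/3
  19/4 29/5 3 15/4
  7 27/5 33/5 4
  20/3 25/4 21/4 5
After step 2:
  9/2 183/40 59/24 47/18
  471/80 217/50 229/50 133/48
  1429/240 621/100 97/20 387/80
  239/36 707/120 231/40 19/4
After step 3:
  399/80 2381/600 6401/1800 1129/432
  12409/2400 10237/2000 22799/6000 26639/7200
  44443/7200 6539/1200 10501/2000 413/96
  13309/2160 1379/225 319/60 1229/240

Answer: 399/80 2381/600 6401/1800 1129/432
12409/2400 10237/2000 22799/6000 26639/7200
44443/7200 6539/1200 10501/2000 413/96
13309/2160 1379/225 319/60 1229/240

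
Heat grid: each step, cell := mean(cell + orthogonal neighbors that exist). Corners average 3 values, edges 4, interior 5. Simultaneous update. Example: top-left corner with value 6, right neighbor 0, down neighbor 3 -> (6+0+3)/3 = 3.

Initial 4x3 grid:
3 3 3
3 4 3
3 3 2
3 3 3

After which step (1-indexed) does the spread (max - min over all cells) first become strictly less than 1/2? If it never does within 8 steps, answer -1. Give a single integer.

Answer: 2

Derivation:
Step 1: max=13/4, min=8/3, spread=7/12
Step 2: max=19/6, min=101/36, spread=13/36
  -> spread < 1/2 first at step 2
Step 3: max=1127/360, min=1235/432, spread=587/2160
Step 4: max=135023/43200, min=187837/64800, spread=5879/25920
Step 5: max=8045707/2592000, min=1423351/486000, spread=272701/1555200
Step 6: max=480657893/155520000, min=343862651/116640000, spread=2660923/18662400
Step 7: max=28712678287/9331200000, min=20743075009/6998400000, spread=126629393/1119744000
Step 8: max=1717121249933/559872000000, min=1249348787231/419904000000, spread=1231748807/13436928000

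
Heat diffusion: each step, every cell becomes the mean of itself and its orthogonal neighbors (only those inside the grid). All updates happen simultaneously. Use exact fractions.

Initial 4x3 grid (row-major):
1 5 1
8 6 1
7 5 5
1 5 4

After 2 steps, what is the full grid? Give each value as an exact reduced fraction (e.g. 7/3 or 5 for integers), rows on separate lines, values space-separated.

After step 1:
  14/3 13/4 7/3
  11/2 5 13/4
  21/4 28/5 15/4
  13/3 15/4 14/3
After step 2:
  161/36 61/16 53/18
  245/48 113/25 43/12
  1241/240 467/100 259/60
  40/9 367/80 73/18

Answer: 161/36 61/16 53/18
245/48 113/25 43/12
1241/240 467/100 259/60
40/9 367/80 73/18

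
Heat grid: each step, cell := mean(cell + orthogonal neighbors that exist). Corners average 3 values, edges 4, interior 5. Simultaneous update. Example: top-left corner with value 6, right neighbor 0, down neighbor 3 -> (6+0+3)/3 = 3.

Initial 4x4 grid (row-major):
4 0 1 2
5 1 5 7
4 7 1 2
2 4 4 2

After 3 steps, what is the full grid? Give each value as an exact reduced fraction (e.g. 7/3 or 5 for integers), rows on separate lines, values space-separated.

Answer: 1061/360 213/80 10237/3600 641/216
13/4 3273/1000 9157/3000 5891/1800
859/225 1033/300 2567/750 5713/1800
1003/270 829/225 2879/900 1717/540

Derivation:
After step 1:
  3 3/2 2 10/3
  7/2 18/5 3 4
  9/2 17/5 19/5 3
  10/3 17/4 11/4 8/3
After step 2:
  8/3 101/40 59/24 28/9
  73/20 3 82/25 10/3
  221/60 391/100 319/100 101/30
  145/36 103/30 101/30 101/36
After step 3:
  1061/360 213/80 10237/3600 641/216
  13/4 3273/1000 9157/3000 5891/1800
  859/225 1033/300 2567/750 5713/1800
  1003/270 829/225 2879/900 1717/540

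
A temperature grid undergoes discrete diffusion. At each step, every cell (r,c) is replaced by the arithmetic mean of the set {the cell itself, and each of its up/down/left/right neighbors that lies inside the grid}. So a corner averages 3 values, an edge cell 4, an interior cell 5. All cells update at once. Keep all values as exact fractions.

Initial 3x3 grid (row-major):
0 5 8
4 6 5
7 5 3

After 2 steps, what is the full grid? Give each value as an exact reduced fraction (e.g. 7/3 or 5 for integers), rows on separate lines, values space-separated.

After step 1:
  3 19/4 6
  17/4 5 11/2
  16/3 21/4 13/3
After step 2:
  4 75/16 65/12
  211/48 99/20 125/24
  89/18 239/48 181/36

Answer: 4 75/16 65/12
211/48 99/20 125/24
89/18 239/48 181/36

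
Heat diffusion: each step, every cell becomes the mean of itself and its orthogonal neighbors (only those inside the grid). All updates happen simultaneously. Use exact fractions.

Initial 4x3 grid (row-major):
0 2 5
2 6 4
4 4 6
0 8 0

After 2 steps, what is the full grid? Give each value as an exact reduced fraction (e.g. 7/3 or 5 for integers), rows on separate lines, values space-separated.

After step 1:
  4/3 13/4 11/3
  3 18/5 21/4
  5/2 28/5 7/2
  4 3 14/3
After step 2:
  91/36 237/80 73/18
  313/120 207/50 961/240
  151/40 91/25 1141/240
  19/6 259/60 67/18

Answer: 91/36 237/80 73/18
313/120 207/50 961/240
151/40 91/25 1141/240
19/6 259/60 67/18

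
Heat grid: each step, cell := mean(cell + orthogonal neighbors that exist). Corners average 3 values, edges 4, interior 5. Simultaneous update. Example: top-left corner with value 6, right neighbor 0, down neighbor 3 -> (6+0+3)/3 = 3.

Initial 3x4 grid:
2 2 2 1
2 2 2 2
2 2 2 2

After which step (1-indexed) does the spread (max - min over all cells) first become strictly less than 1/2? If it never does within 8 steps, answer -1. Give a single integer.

Step 1: max=2, min=5/3, spread=1/3
  -> spread < 1/2 first at step 1
Step 2: max=2, min=31/18, spread=5/18
Step 3: max=2, min=391/216, spread=41/216
Step 4: max=2, min=47623/25920, spread=4217/25920
Step 5: max=14321/7200, min=2901251/1555200, spread=38417/311040
Step 6: max=285403/144000, min=175423789/93312000, spread=1903471/18662400
Step 7: max=8524241/4320000, min=10596450911/5598720000, spread=18038617/223948800
Step 8: max=764673241/388800000, min=638578217149/335923200000, spread=883978523/13436928000

Answer: 1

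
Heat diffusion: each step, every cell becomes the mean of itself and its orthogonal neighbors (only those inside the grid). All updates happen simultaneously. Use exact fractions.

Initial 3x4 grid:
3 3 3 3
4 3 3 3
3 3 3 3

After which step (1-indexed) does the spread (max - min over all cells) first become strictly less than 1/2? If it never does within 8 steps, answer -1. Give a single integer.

Step 1: max=10/3, min=3, spread=1/3
  -> spread < 1/2 first at step 1
Step 2: max=787/240, min=3, spread=67/240
Step 3: max=6917/2160, min=3, spread=437/2160
Step 4: max=2749531/864000, min=3009/1000, spread=29951/172800
Step 5: max=24543821/7776000, min=10204/3375, spread=206761/1555200
Step 6: max=9787395571/3110400000, min=16365671/5400000, spread=14430763/124416000
Step 7: max=584979741689/186624000000, min=1313652727/432000000, spread=139854109/1492992000
Step 8: max=35014791890251/11197440000000, min=118491228977/38880000000, spread=7114543559/89579520000

Answer: 1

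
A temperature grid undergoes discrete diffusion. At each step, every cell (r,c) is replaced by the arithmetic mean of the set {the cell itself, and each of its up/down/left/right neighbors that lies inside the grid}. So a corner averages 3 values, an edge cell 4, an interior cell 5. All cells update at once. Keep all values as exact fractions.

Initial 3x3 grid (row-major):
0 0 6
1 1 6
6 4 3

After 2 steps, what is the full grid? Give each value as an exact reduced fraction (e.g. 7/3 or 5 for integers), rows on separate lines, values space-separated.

Answer: 49/36 509/240 13/4
21/10 273/100 221/60
55/18 139/40 71/18

Derivation:
After step 1:
  1/3 7/4 4
  2 12/5 4
  11/3 7/2 13/3
After step 2:
  49/36 509/240 13/4
  21/10 273/100 221/60
  55/18 139/40 71/18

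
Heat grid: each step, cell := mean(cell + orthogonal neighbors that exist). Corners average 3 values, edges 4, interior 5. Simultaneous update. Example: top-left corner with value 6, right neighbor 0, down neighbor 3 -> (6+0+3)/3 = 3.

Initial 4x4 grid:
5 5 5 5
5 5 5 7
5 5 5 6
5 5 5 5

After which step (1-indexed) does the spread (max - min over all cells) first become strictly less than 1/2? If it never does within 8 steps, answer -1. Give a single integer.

Answer: 3

Derivation:
Step 1: max=23/4, min=5, spread=3/4
Step 2: max=677/120, min=5, spread=77/120
Step 3: max=19703/3600, min=5, spread=1703/3600
  -> spread < 1/2 first at step 3
Step 4: max=585473/108000, min=1129/225, spread=43553/108000
Step 5: max=17383481/3240000, min=907313/180000, spread=1051847/3240000
Step 6: max=518542877/97200000, min=2732231/540000, spread=26741297/97200000
Step 7: max=4642670237/874800000, min=274185169/54000000, spread=62772031/273375000
Step 8: max=462519045593/87480000000, min=12379042891/2430000000, spread=16873501517/87480000000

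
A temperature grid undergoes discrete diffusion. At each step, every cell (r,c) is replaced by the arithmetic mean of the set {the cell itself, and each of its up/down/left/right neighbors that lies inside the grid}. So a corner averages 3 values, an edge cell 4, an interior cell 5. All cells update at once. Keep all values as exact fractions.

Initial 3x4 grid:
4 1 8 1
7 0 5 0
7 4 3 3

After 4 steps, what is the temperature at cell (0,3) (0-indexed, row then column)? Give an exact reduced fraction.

Step 1: cell (0,3) = 3
Step 2: cell (0,3) = 3
Step 3: cell (0,3) = 713/240
Step 4: cell (0,3) = 14641/4800
Full grid after step 4:
  84607/21600 132317/36000 13033/4000 14641/4800
  590563/144000 111721/30000 395309/120000 851641/288000
  44891/10800 277759/72000 236719/72000 129419/43200

Answer: 14641/4800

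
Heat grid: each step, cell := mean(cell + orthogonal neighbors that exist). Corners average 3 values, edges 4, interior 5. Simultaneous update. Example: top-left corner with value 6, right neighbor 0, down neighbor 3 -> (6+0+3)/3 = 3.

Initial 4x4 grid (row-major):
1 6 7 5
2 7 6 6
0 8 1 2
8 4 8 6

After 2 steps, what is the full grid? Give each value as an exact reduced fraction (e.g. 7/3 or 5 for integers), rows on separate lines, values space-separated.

After step 1:
  3 21/4 6 6
  5/2 29/5 27/5 19/4
  9/2 4 5 15/4
  4 7 19/4 16/3
After step 2:
  43/12 401/80 453/80 67/12
  79/20 459/100 539/100 199/40
  15/4 263/50 229/50 113/24
  31/6 79/16 265/48 83/18

Answer: 43/12 401/80 453/80 67/12
79/20 459/100 539/100 199/40
15/4 263/50 229/50 113/24
31/6 79/16 265/48 83/18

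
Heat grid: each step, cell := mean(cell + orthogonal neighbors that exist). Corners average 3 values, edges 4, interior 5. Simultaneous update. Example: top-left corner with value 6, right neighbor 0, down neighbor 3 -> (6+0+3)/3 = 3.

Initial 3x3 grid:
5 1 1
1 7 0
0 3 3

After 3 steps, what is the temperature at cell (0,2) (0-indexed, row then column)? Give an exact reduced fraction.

Step 1: cell (0,2) = 2/3
Step 2: cell (0,2) = 83/36
Step 3: cell (0,2) = 4669/2160
Full grid after step 3:
  5459/2160 6353/2400 4669/2160
  39593/14400 14141/6000 35843/14400
  2587/1080 37993/14400 103/45

Answer: 4669/2160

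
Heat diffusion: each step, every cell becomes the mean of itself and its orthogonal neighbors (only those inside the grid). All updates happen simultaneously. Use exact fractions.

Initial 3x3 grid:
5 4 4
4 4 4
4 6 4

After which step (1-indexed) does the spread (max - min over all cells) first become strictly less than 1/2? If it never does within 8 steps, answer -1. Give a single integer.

Step 1: max=14/3, min=4, spread=2/3
Step 2: max=547/120, min=49/12, spread=19/40
  -> spread < 1/2 first at step 2
Step 3: max=9679/2160, min=3023/720, spread=61/216
Step 4: max=573113/129600, min=182521/43200, spread=511/2592
Step 5: max=34252111/7776000, min=11058287/2592000, spread=4309/31104
Step 6: max=2043591017/466560000, min=666074089/155520000, spread=36295/373248
Step 7: max=122277658399/27993600000, min=40122192383/9331200000, spread=305773/4478976
Step 8: max=7317973692953/1679616000000, min=2412491741401/559872000000, spread=2575951/53747712

Answer: 2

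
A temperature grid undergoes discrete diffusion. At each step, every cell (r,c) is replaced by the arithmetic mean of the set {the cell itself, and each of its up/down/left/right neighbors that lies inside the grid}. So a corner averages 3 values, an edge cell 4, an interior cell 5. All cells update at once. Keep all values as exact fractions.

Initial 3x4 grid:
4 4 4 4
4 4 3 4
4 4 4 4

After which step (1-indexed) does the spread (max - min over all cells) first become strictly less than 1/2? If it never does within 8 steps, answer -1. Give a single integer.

Answer: 1

Derivation:
Step 1: max=4, min=15/4, spread=1/4
  -> spread < 1/2 first at step 1
Step 2: max=4, min=377/100, spread=23/100
Step 3: max=1587/400, min=18389/4800, spread=131/960
Step 4: max=28409/7200, min=166249/43200, spread=841/8640
Step 5: max=5666627/1440000, min=66577949/17280000, spread=56863/691200
Step 6: max=50850457/12960000, min=600545659/155520000, spread=386393/6220800
Step 7: max=20315641187/5184000000, min=240438276869/62208000000, spread=26795339/497664000
Step 8: max=1217073850333/311040000000, min=14446104285871/3732480000000, spread=254051069/5971968000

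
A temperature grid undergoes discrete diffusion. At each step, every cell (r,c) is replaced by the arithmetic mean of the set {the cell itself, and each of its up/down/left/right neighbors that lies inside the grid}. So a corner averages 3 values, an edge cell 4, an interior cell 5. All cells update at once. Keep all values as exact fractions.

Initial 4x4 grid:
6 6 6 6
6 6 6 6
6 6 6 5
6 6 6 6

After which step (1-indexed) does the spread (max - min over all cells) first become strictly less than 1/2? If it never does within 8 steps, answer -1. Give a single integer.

Step 1: max=6, min=17/3, spread=1/3
  -> spread < 1/2 first at step 1
Step 2: max=6, min=689/120, spread=31/120
Step 3: max=6, min=6269/1080, spread=211/1080
Step 4: max=6, min=631157/108000, spread=16843/108000
Step 5: max=53921/9000, min=5693357/972000, spread=130111/972000
Step 6: max=3232841/540000, min=171317633/29160000, spread=3255781/29160000
Step 7: max=3228893/540000, min=5148446309/874800000, spread=82360351/874800000
Step 8: max=580693559/97200000, min=154712683109/26244000000, spread=2074577821/26244000000

Answer: 1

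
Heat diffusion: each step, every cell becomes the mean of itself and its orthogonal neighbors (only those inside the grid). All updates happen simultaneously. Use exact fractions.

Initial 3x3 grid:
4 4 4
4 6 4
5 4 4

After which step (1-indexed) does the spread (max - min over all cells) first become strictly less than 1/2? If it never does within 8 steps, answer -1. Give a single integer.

Answer: 2

Derivation:
Step 1: max=19/4, min=4, spread=3/4
Step 2: max=83/18, min=169/40, spread=139/360
  -> spread < 1/2 first at step 2
Step 3: max=64723/14400, min=767/180, spread=1121/4800
Step 4: max=290309/64800, min=624301/144000, spread=187471/1296000
Step 5: max=17235223/3888000, min=2811683/648000, spread=2921/31104
Step 6: max=1033682381/233280000, min=169716751/38880000, spread=24611/373248
Step 7: max=61800340207/13996800000, min=10192072847/2332800000, spread=207329/4478976
Step 8: max=3704460139829/839808000000, min=612861494659/139968000000, spread=1746635/53747712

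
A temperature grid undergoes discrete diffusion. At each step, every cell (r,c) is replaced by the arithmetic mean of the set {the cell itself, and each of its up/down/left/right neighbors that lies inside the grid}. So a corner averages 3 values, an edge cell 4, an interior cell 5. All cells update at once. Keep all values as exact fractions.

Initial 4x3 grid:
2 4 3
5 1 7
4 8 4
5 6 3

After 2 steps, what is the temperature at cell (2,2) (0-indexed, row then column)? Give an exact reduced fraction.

Step 1: cell (2,2) = 11/2
Step 2: cell (2,2) = 1091/240
Full grid after step 2:
  55/18 95/24 131/36
  103/24 377/100 227/48
  181/40 261/50 1091/240
  16/3 583/120 46/9

Answer: 1091/240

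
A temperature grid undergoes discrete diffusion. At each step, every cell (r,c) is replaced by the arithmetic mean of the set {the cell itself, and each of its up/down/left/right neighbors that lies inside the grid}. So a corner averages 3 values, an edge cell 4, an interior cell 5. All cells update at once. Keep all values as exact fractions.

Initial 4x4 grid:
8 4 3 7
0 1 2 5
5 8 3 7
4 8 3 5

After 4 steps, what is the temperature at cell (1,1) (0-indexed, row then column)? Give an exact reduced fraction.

Step 1: cell (1,1) = 3
Step 2: cell (1,1) = 183/50
Step 3: cell (1,1) = 7819/2000
Step 4: cell (1,1) = 81007/20000
Full grid after step 4:
  82811/21600 70019/18000 8197/2000 31291/7200
  96727/24000 81007/20000 84853/20000 106469/24000
  971743/216000 162053/36000 273509/60000 338143/72000
  314551/64800 525719/108000 175249/36000 105043/21600

Answer: 81007/20000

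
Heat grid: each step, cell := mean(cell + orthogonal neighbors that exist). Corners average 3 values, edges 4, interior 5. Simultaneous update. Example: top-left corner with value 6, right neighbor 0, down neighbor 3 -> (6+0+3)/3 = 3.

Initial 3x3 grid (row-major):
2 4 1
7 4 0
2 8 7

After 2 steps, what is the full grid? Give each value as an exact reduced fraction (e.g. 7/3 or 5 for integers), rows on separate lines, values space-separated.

After step 1:
  13/3 11/4 5/3
  15/4 23/5 3
  17/3 21/4 5
After step 2:
  65/18 267/80 89/36
  367/80 387/100 107/30
  44/9 1231/240 53/12

Answer: 65/18 267/80 89/36
367/80 387/100 107/30
44/9 1231/240 53/12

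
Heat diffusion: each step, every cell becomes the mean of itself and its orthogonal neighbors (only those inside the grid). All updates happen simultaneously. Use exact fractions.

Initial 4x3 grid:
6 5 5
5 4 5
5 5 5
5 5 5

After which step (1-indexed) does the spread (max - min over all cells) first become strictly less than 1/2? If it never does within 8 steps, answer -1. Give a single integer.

Answer: 2

Derivation:
Step 1: max=16/3, min=19/4, spread=7/12
Step 2: max=46/9, min=487/100, spread=217/900
  -> spread < 1/2 first at step 2
Step 3: max=683/135, min=11737/2400, spread=3647/21600
Step 4: max=81179/16200, min=39351/8000, spread=59729/648000
Step 5: max=4856431/972000, min=10655003/2160000, spread=1233593/19440000
Step 6: max=145262377/29160000, min=26661973/5400000, spread=3219307/72900000
Step 7: max=17409851011/3499200000, min=3843395183/777600000, spread=1833163/55987200
Step 8: max=1043411585549/209952000000, min=230746929997/46656000000, spread=80806409/3359232000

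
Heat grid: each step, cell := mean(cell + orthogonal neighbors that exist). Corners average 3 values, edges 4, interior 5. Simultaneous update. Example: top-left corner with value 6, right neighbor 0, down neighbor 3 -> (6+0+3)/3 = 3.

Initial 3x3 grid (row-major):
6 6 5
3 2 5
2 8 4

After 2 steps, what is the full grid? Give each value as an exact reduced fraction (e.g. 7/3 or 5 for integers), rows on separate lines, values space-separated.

Answer: 13/3 1193/240 169/36
1043/240 104/25 99/20
139/36 47/10 41/9

Derivation:
After step 1:
  5 19/4 16/3
  13/4 24/5 4
  13/3 4 17/3
After step 2:
  13/3 1193/240 169/36
  1043/240 104/25 99/20
  139/36 47/10 41/9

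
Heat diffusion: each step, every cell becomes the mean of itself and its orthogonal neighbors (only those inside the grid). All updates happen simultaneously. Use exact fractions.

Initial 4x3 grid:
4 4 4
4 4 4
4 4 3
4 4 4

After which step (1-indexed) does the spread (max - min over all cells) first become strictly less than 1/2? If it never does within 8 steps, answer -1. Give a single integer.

Answer: 1

Derivation:
Step 1: max=4, min=11/3, spread=1/3
  -> spread < 1/2 first at step 1
Step 2: max=4, min=449/120, spread=31/120
Step 3: max=4, min=4109/1080, spread=211/1080
Step 4: max=7153/1800, min=415103/108000, spread=14077/108000
Step 5: max=428317/108000, min=3747593/972000, spread=5363/48600
Step 6: max=237131/60000, min=112899191/29160000, spread=93859/1166400
Step 7: max=383463533/97200000, min=6788125519/1749600000, spread=4568723/69984000
Step 8: max=11482381111/2916000000, min=408123564371/104976000000, spread=8387449/167961600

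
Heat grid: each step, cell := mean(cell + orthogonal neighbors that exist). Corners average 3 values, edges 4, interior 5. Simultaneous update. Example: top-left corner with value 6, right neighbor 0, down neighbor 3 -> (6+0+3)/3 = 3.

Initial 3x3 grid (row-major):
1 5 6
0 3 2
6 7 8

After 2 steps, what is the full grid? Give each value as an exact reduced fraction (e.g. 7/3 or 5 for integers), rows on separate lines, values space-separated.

Answer: 11/4 809/240 77/18
367/120 102/25 363/80
77/18 97/20 197/36

Derivation:
After step 1:
  2 15/4 13/3
  5/2 17/5 19/4
  13/3 6 17/3
After step 2:
  11/4 809/240 77/18
  367/120 102/25 363/80
  77/18 97/20 197/36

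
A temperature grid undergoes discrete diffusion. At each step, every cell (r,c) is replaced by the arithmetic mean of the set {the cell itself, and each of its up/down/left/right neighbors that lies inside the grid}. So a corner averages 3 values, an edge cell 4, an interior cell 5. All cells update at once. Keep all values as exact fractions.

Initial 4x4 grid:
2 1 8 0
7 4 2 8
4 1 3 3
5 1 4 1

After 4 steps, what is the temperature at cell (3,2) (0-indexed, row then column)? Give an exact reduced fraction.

Step 1: cell (3,2) = 9/4
Step 2: cell (3,2) = 77/30
Step 3: cell (3,2) = 5143/1800
Step 4: cell (3,2) = 6313/2160
Full grid after step 4:
  7423/2025 386677/108000 411157/108000 122683/32400
  381187/108000 80389/22500 314341/90000 100423/27000
  14779/4320 289993/90000 146869/45000 17407/5400
  104311/32400 33301/10800 6313/2160 49033/16200

Answer: 6313/2160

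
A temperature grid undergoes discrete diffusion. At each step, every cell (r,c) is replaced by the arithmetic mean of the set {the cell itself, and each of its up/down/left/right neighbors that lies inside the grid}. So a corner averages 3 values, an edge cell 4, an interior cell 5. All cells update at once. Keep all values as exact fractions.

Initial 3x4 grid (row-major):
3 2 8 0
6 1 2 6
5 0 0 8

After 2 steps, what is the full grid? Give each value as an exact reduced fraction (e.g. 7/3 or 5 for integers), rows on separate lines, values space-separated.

Answer: 131/36 371/120 437/120 35/9
797/240 287/100 151/50 251/60
107/36 37/15 181/60 67/18

Derivation:
After step 1:
  11/3 7/2 3 14/3
  15/4 11/5 17/5 4
  11/3 3/2 5/2 14/3
After step 2:
  131/36 371/120 437/120 35/9
  797/240 287/100 151/50 251/60
  107/36 37/15 181/60 67/18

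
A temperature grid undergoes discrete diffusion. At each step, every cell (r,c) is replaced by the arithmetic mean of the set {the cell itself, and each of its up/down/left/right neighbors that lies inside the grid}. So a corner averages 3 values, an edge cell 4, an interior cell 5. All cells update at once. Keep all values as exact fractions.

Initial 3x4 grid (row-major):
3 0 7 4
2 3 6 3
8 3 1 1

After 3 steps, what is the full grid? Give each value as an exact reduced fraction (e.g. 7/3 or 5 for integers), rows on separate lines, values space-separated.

Answer: 3299/1080 12209/3600 13169/3600 419/108
86/25 831/250 10537/3000 24653/7200
3829/1080 6317/1800 5647/1800 329/108

Derivation:
After step 1:
  5/3 13/4 17/4 14/3
  4 14/5 4 7/2
  13/3 15/4 11/4 5/3
After step 2:
  107/36 359/120 97/24 149/36
  16/5 89/25 173/50 83/24
  145/36 409/120 73/24 95/36
After step 3:
  3299/1080 12209/3600 13169/3600 419/108
  86/25 831/250 10537/3000 24653/7200
  3829/1080 6317/1800 5647/1800 329/108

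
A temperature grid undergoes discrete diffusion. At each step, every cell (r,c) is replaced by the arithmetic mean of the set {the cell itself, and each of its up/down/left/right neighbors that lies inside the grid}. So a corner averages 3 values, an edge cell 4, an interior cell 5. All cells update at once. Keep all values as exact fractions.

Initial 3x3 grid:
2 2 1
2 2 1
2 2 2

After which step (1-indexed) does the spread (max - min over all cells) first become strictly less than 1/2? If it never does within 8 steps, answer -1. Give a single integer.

Answer: 2

Derivation:
Step 1: max=2, min=4/3, spread=2/3
Step 2: max=2, min=55/36, spread=17/36
  -> spread < 1/2 first at step 2
Step 3: max=349/180, min=3473/2160, spread=143/432
Step 4: max=5137/2700, min=216451/129600, spread=1205/5184
Step 5: max=134459/72000, min=13252697/7776000, spread=10151/62208
Step 6: max=35870791/19440000, min=807450859/466560000, spread=85517/746496
Step 7: max=4263846329/2332800000, min=48914809073/27993600000, spread=720431/8957952
Step 8: max=10591838137/5832000000, min=2955617805331/1679616000000, spread=6069221/107495424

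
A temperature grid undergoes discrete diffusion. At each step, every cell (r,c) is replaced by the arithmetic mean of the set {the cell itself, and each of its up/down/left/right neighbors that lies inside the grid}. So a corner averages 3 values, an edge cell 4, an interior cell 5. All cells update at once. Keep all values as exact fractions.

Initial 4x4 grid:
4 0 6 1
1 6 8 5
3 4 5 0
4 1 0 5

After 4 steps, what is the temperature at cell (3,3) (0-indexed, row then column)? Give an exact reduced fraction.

Step 1: cell (3,3) = 5/3
Step 2: cell (3,3) = 49/18
Step 3: cell (3,3) = 5989/2160
Step 4: cell (3,3) = 200827/64800
Full grid after step 4:
  221371/64800 774253/216000 57659/14400 1187/300
  176797/54000 662629/180000 56549/15000 56477/14400
  173167/54000 2347/720 633733/180000 727339/216000
  18931/6480 330719/108000 323387/108000 200827/64800

Answer: 200827/64800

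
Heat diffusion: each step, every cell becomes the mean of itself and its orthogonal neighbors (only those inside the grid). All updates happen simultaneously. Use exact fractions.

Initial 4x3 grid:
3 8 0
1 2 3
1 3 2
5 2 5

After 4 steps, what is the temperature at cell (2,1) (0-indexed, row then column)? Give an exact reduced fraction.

Answer: 1033073/360000

Derivation:
Step 1: cell (2,1) = 2
Step 2: cell (2,1) = 149/50
Step 3: cell (2,1) = 1949/750
Step 4: cell (2,1) = 1033073/360000
Full grid after step 4:
  126451/43200 2653267/864000 382103/129600
  208151/72000 1001423/360000 159457/54000
  577813/216000 1033073/360000 3139/1125
  366923/129600 2422357/864000 127991/43200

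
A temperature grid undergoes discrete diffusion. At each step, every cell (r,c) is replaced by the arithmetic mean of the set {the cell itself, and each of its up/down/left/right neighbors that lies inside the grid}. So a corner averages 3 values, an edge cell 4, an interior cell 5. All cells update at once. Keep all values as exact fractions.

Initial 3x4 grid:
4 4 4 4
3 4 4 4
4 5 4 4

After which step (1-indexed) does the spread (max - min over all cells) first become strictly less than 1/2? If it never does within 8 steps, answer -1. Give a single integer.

Step 1: max=17/4, min=11/3, spread=7/12
Step 2: max=33/8, min=137/36, spread=23/72
  -> spread < 1/2 first at step 2
Step 3: max=983/240, min=1667/432, spread=32/135
Step 4: max=8783/2160, min=20225/5184, spread=4271/25920
Step 5: max=262793/64800, min=6108287/1555200, spread=39749/311040
Step 6: max=7866041/1944000, min=368172853/93312000, spread=1879423/18662400
Step 7: max=235475117/58320000, min=22161676607/5598720000, spread=3551477/44789760
Step 8: max=28207218131/6998400000, min=1332785674813/335923200000, spread=846431819/13436928000

Answer: 2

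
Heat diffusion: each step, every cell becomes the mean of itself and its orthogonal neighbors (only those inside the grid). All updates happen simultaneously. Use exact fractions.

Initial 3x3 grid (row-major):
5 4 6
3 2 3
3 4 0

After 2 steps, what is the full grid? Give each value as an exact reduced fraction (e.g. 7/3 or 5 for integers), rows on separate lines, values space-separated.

After step 1:
  4 17/4 13/3
  13/4 16/5 11/4
  10/3 9/4 7/3
After step 2:
  23/6 947/240 34/9
  827/240 157/50 757/240
  53/18 667/240 22/9

Answer: 23/6 947/240 34/9
827/240 157/50 757/240
53/18 667/240 22/9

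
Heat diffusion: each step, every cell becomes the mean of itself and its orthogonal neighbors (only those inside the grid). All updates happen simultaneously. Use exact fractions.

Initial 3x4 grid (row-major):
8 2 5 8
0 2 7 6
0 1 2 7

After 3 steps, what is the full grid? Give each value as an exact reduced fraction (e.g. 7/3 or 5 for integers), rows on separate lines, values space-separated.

Answer: 6749/2160 27563/7200 35963/7200 12299/2160
17683/7200 18889/6000 26639/6000 19879/3600
1001/540 4547/1800 1591/400 593/120

Derivation:
After step 1:
  10/3 17/4 11/2 19/3
  5/2 12/5 22/5 7
  1/3 5/4 17/4 5
After step 2:
  121/36 929/240 1229/240 113/18
  257/120 74/25 471/100 341/60
  49/36 247/120 149/40 65/12
After step 3:
  6749/2160 27563/7200 35963/7200 12299/2160
  17683/7200 18889/6000 26639/6000 19879/3600
  1001/540 4547/1800 1591/400 593/120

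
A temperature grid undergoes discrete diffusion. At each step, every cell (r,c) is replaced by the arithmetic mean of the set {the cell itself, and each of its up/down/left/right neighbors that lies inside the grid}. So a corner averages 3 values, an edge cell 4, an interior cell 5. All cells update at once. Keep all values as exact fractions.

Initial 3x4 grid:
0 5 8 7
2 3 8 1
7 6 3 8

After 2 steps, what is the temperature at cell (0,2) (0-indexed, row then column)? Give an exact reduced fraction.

Step 1: cell (0,2) = 7
Step 2: cell (0,2) = 157/30
Full grid after step 2:
  28/9 68/15 157/30 55/9
  227/60 423/100 573/100 299/60
  17/4 26/5 49/10 65/12

Answer: 157/30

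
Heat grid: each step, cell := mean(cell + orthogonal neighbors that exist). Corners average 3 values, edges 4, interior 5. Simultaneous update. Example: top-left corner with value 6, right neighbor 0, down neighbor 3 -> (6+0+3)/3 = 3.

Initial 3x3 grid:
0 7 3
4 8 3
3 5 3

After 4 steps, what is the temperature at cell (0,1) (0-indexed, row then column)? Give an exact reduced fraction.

Step 1: cell (0,1) = 9/2
Step 2: cell (0,1) = 179/40
Step 3: cell (0,1) = 10403/2400
Step 4: cell (0,1) = 208597/48000
Full grid after step 4:
  551663/129600 208597/48000 567313/129600
  3699121/864000 1561877/360000 421819/96000
  92423/21600 3757621/864000 141347/32400

Answer: 208597/48000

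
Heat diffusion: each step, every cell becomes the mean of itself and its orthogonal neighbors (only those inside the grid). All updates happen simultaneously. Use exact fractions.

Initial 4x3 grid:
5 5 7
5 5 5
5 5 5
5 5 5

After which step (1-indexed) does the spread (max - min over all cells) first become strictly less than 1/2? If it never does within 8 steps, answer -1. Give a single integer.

Step 1: max=17/3, min=5, spread=2/3
Step 2: max=50/9, min=5, spread=5/9
Step 3: max=581/108, min=5, spread=41/108
  -> spread < 1/2 first at step 3
Step 4: max=69017/12960, min=5, spread=4217/12960
Step 5: max=4097149/777600, min=18079/3600, spread=38417/155520
Step 6: max=244480211/46656000, min=362597/72000, spread=1903471/9331200
Step 7: max=14597789089/2799360000, min=10915759/2160000, spread=18038617/111974400
Step 8: max=873076182851/167961600000, min=984926759/194400000, spread=883978523/6718464000

Answer: 3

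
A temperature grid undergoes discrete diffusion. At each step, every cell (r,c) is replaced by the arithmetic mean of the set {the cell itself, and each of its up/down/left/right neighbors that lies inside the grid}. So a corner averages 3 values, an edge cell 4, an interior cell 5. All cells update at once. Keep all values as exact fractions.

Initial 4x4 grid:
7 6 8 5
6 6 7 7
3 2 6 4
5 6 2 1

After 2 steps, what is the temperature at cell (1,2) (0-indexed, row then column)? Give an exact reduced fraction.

Answer: 573/100

Derivation:
Step 1: cell (1,2) = 34/5
Step 2: cell (1,2) = 573/100
Full grid after step 2:
  223/36 1499/240 1603/240 227/36
  637/120 581/100 573/100 1423/240
  563/120 439/100 477/100 1007/240
  149/36 503/120 421/120 127/36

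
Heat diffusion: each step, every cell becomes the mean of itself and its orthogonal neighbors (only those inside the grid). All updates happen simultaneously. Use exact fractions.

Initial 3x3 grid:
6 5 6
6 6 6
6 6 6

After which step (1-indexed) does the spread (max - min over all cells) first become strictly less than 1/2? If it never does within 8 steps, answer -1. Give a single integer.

Answer: 1

Derivation:
Step 1: max=6, min=17/3, spread=1/3
  -> spread < 1/2 first at step 1
Step 2: max=6, min=1373/240, spread=67/240
Step 3: max=1193/200, min=12523/2160, spread=1807/10800
Step 4: max=32039/5400, min=5026037/864000, spread=33401/288000
Step 5: max=3196609/540000, min=45426067/7776000, spread=3025513/38880000
Step 6: max=170044051/28800000, min=18197473133/3110400000, spread=53531/995328
Step 7: max=45864883949/7776000000, min=1093711074151/186624000000, spread=450953/11943936
Step 8: max=5497711389481/933120000000, min=65675736439397/11197440000000, spread=3799043/143327232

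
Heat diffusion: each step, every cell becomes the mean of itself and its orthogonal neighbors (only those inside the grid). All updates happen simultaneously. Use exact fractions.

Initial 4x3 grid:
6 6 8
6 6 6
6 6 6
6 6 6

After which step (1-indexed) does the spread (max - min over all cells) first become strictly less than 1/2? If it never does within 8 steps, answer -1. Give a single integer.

Step 1: max=20/3, min=6, spread=2/3
Step 2: max=59/9, min=6, spread=5/9
Step 3: max=689/108, min=6, spread=41/108
  -> spread < 1/2 first at step 3
Step 4: max=81977/12960, min=6, spread=4217/12960
Step 5: max=4874749/777600, min=21679/3600, spread=38417/155520
Step 6: max=291136211/46656000, min=434597/72000, spread=1903471/9331200
Step 7: max=17397149089/2799360000, min=13075759/2160000, spread=18038617/111974400
Step 8: max=1041037782851/167961600000, min=1179326759/194400000, spread=883978523/6718464000

Answer: 3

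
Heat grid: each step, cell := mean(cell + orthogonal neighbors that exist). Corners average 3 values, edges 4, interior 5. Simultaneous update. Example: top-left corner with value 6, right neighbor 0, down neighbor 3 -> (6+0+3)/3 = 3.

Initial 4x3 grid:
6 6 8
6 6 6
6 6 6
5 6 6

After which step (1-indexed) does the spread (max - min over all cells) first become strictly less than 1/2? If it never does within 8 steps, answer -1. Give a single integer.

Step 1: max=20/3, min=17/3, spread=1
Step 2: max=59/9, min=103/18, spread=5/6
Step 3: max=689/108, min=1255/216, spread=41/72
Step 4: max=81977/12960, min=151303/25920, spread=4217/8640
  -> spread < 1/2 first at step 4
Step 5: max=4866217/777600, min=9156179/1555200, spread=38417/103680
Step 6: max=290294783/46656000, min=552037501/93312000, spread=1903471/6220800
Step 7: max=17322137257/2799360000, min=33291378239/5598720000, spread=18038617/74649600
Step 8: max=1035453422963/167961600000, min=2004608456701/335923200000, spread=883978523/4478976000

Answer: 4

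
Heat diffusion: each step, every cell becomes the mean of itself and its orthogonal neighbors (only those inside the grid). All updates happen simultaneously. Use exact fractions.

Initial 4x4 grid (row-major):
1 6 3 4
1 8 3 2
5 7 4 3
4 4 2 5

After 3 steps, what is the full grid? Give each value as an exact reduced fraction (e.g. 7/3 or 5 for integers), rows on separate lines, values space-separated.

After step 1:
  8/3 9/2 4 3
  15/4 5 4 3
  17/4 28/5 19/5 7/2
  13/3 17/4 15/4 10/3
After step 2:
  131/36 97/24 31/8 10/3
  47/12 457/100 99/25 27/8
  269/60 229/50 413/100 409/120
  77/18 269/60 227/60 127/36
After step 3:
  835/216 14513/3600 1521/400 127/36
  3737/900 12641/3000 1991/500 4223/1200
  3883/900 3337/750 11917/3000 12997/3600
  596/135 3853/900 3583/900 3859/1080

Answer: 835/216 14513/3600 1521/400 127/36
3737/900 12641/3000 1991/500 4223/1200
3883/900 3337/750 11917/3000 12997/3600
596/135 3853/900 3583/900 3859/1080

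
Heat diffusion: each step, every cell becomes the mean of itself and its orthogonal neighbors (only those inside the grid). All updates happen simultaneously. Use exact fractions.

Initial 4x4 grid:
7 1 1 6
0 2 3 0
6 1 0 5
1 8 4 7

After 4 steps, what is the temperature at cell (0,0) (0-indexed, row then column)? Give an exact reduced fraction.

Answer: 34871/12960

Derivation:
Step 1: cell (0,0) = 8/3
Step 2: cell (0,0) = 55/18
Step 3: cell (0,0) = 5689/2160
Step 4: cell (0,0) = 34871/12960
Full grid after step 4:
  34871/12960 272123/108000 271447/108000 42173/16200
  593011/216000 487609/180000 119903/45000 303367/108000
  230257/72000 1529/500 576827/180000 358879/108000
  3097/900 258287/72000 786773/216000 243257/64800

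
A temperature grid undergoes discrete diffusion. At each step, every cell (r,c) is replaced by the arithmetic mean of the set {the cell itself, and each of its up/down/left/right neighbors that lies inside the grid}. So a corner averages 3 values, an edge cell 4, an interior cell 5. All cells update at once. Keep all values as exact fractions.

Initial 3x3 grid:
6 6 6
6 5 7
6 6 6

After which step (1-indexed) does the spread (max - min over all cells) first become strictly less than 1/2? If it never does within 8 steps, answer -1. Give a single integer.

Step 1: max=19/3, min=23/4, spread=7/12
Step 2: max=37/6, min=35/6, spread=1/3
  -> spread < 1/2 first at step 2
Step 3: max=2623/432, min=5629/960, spread=1799/8640
Step 4: max=32617/5400, min=8509/1440, spread=2833/21600
Step 5: max=9347479/1555200, min=6825127/1152000, spread=2671151/31104000
Step 6: max=466553437/77760000, min=92421323/15552000, spread=741137/12960000
Step 7: max=33525448111/5598720000, min=74018854829/12441600000, spread=4339268759/111974400000
Step 8: max=837521844179/139968000000, min=333522768607/55987200000, spread=7429845323/279936000000

Answer: 2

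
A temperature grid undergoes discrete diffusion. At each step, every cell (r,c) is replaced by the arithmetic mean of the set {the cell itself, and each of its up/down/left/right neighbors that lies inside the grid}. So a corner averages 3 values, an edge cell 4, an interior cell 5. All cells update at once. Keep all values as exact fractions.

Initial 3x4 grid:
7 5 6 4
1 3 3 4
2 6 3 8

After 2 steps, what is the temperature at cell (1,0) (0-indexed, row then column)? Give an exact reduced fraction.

Step 1: cell (1,0) = 13/4
Step 2: cell (1,0) = 851/240
Full grid after step 2:
  77/18 1061/240 1093/240 167/36
  851/240 97/25 433/100 1093/240
  13/4 151/40 173/40 59/12

Answer: 851/240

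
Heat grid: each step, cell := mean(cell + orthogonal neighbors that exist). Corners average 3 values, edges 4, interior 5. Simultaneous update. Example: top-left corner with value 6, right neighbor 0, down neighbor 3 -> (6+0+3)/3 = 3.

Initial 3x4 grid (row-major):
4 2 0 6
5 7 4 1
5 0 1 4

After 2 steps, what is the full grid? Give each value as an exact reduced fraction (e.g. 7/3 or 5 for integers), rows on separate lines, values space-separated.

Answer: 73/18 811/240 671/240 109/36
317/80 359/100 76/25 641/240
71/18 373/120 101/40 8/3

Derivation:
After step 1:
  11/3 13/4 3 7/3
  21/4 18/5 13/5 15/4
  10/3 13/4 9/4 2
After step 2:
  73/18 811/240 671/240 109/36
  317/80 359/100 76/25 641/240
  71/18 373/120 101/40 8/3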